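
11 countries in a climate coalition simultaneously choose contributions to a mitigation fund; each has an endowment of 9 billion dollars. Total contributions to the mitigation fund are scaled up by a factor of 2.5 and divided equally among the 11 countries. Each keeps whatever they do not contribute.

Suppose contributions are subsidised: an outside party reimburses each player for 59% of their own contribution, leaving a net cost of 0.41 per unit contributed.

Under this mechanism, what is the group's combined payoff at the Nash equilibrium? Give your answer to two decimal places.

99.00 billion dollars

Even with the mechanism, each unit contributed returns only (2.5/11) / 0.41 = 0.5543 per unit of net cost, so contributing nothing is still dominant.
Everyone keeps their endowment and the group total is 11 × 9 = 99.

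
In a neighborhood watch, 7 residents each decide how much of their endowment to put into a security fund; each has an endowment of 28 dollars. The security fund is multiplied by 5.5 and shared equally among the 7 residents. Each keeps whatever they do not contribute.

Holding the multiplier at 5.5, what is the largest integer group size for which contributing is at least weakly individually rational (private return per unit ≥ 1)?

5

Private return per unit is 5.5/(group size), which is ≥ 1 whenever the group size is ≤ 5.5.
The largest such integer is 5.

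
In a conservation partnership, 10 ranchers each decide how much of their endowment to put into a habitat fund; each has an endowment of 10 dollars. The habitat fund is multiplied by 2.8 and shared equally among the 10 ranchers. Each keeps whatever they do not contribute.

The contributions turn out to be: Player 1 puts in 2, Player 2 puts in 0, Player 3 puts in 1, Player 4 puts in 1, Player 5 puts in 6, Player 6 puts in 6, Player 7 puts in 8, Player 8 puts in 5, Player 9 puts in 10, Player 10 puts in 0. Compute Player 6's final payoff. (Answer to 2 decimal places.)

14.92 dollars

Total contributed: 2 + 0 + 1 + 1 + 6 + 6 + 8 + 5 + 10 + 0 = 39.
Each receives 2.8 × 39 / 10 = 10.92 from the habitat fund.
Player 6 keeps 10 − 6 = 4, so Player 6's payoff is 4 + 10.92 = 14.92.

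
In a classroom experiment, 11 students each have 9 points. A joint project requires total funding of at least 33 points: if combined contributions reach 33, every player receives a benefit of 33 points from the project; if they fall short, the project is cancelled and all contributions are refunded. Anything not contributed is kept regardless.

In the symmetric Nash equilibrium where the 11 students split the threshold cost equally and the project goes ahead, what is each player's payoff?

39 points

Equal share of the threshold: 33/11 = 3.
At this profile no one gains by cutting their contribution: any cut drops the total below 33, the project is cancelled, contributions are refunded, and the deviator ends with 9, which is less than 9 − 3 + 33 = 39. Contributing more than 3 just wastes the excess. So contributing exactly 3 is a best response.
Each player's payoff: 9 − 3 + 33 = 39.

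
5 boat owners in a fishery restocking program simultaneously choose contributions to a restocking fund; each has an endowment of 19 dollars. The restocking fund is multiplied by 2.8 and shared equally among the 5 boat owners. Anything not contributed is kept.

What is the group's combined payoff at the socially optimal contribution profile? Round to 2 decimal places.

Each contributed unit returns 2.800 to the group as a whole (0.5600 to each of 5 players), which exceeds 1, so the social optimum is full contribution: group total = 2.800 × 95 = 266.00.

266.00 dollars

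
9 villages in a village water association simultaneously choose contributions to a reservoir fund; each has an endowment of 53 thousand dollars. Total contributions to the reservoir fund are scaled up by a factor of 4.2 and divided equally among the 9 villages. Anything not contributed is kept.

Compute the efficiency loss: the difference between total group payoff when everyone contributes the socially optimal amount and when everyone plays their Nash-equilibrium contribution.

1526.40 thousand dollars

Each contributed unit returns 4.2/9 = 0.4667 to its contributor — below 1 — so contributing 0 is dominant for every player. At the Nash equilibrium everyone keeps their 53, and the group total is 9 × 53 = 477.
Each contributed unit returns 4.200 to the group as a whole (0.4667 to each of 9 players), which exceeds 1, so the social optimum is full contribution: group total = 4.200 × 477 = 2003.40.
Efficiency loss = 2003.40 − 477 = 1526.40.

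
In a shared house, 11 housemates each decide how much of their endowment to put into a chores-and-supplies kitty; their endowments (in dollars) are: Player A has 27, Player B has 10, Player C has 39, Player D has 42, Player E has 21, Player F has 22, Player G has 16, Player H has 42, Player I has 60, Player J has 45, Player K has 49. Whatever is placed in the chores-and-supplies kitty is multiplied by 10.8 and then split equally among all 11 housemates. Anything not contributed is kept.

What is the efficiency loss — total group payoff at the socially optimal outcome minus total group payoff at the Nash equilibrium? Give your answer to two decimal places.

3655.40 dollars

The private return per contributed unit is 10.8/11 = 0.9818 < 1 for every player regardless of endowment, so the Nash equilibrium is zero contribution and the group total is Σ E_j = 27 + 10 + 39 + 42 + 21 + 22 + 16 + 42 + 60 + 45 + 49 = 373.
Each contributed unit returns 10.800 to the group, so the social optimum is full contribution by everyone: group total = 10.800 × 373 = 4028.40.
Efficiency loss = (10.800 − 1) × 373 = 3655.40.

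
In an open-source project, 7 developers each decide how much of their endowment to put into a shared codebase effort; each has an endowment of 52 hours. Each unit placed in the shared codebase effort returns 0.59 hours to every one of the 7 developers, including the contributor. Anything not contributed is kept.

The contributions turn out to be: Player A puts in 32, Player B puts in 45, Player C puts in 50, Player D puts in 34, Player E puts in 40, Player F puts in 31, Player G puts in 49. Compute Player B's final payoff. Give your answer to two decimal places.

172.79 hours

Total contributed: 32 + 45 + 50 + 34 + 40 + 31 + 49 = 281.
Each receives 0.59 × 281 = 165.79 from the shared codebase effort.
Player B keeps 52 − 45 = 7, so Player B's payoff is 7 + 165.79 = 172.79.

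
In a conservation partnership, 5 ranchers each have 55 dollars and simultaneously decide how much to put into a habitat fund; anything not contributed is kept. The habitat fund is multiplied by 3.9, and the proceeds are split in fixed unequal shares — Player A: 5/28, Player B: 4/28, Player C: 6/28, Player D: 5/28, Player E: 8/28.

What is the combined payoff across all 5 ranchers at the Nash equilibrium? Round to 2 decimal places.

Player j's private return per contributed unit is 3.9 × (j's share). Contributing is weakly dominant for j when that share is at least 1/3.9 = 0.2564, and contributing 0 is dominant otherwise.
The only share above 0.2564 is Player E's 8/28, contributing 55; the remaining 4 contribute 0. Total contributed: 55.
The habitat fund pays out 3.9 × 55 = 214.50 in total (split across the unequal shares, but the aggregate is all that matters for the group sum).
The 4 free-riders keep 55 each, adding 220. Group total = 220 + 214.50 = 434.50.

434.50 dollars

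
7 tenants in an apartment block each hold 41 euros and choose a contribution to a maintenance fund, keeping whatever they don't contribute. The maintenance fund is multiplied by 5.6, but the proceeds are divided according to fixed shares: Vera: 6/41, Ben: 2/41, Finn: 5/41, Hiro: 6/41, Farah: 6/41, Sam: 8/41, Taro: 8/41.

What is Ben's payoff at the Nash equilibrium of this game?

63.40 euros

Each unit j contributes comes back to j as 5.6 × (j's share), so j prefers to contribute only if that share exceeds 1/5.6 = 0.1786; otherwise keeping the unit dominates.
Sam and Taro are above the threshold, contributing 41 each; the remaining 5 contribute 0. Total contributed: 82.
Ben keeps 41 and receives 5.6 × 82 × 2/41 = 22.40 from the maintenance fund, for a payoff of 63.40.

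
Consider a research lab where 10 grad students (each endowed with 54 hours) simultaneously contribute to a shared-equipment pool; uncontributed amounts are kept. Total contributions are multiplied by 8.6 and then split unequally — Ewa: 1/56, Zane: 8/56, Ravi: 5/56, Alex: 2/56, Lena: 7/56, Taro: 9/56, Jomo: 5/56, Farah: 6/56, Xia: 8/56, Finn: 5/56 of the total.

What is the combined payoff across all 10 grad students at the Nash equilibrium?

Player j's private return per contributed unit is 8.6 × (j's share). Contributing is weakly dominant for j when that share is at least 1/8.6 = 0.1163, and contributing 0 is dominant otherwise.
The shares above 0.1163 belong to Zane, Lena, Taro and Xia, contributing 54 each; the remaining 6 contribute 0. Total contributed: 216.
The shared-equipment pool pays out 8.6 × 216 = 1857.60 in total (split across the unequal shares, but the aggregate is all that matters for the group sum).
The 6 free-riders keep 54 each, adding 324. Group total = 324 + 1857.60 = 2181.60.

2181.60 hours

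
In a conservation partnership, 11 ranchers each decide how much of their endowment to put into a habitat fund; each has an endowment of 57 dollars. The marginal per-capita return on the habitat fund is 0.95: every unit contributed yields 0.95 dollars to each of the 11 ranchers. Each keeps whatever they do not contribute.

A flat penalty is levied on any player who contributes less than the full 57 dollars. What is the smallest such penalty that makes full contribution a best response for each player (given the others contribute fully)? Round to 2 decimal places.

2.85 dollars

Given the others contribute fully, the best deviation is to contribute 0 (any partial contribution still incurs the fine and gives up units whose private return 0.95 is below 1).
Deviating from 57 to 0 saves 57 dollars but forfeits the deviator's share of the drop in the habitat fund: 0.95 × 57 = 54.15.
So the deviation gain is 57 − 54.15 = 2.85, and the fine must be at least 2.85 dollars to wipe it out.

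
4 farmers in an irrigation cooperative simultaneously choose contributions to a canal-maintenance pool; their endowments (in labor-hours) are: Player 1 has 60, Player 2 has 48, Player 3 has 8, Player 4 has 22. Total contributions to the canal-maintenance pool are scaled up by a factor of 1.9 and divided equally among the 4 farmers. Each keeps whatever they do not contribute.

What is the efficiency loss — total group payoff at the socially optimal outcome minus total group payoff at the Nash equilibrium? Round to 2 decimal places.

124.20 labor-hours

The private return per contributed unit is 1.9/4 = 0.4750 < 1 for every player regardless of endowment, so the Nash equilibrium is zero contribution and the group total is Σ E_j = 60 + 48 + 8 + 22 = 138.
Each contributed unit returns 1.900 to the group, so the social optimum is full contribution by everyone: group total = 1.900 × 138 = 262.20.
Efficiency loss = (1.900 − 1) × 138 = 124.20.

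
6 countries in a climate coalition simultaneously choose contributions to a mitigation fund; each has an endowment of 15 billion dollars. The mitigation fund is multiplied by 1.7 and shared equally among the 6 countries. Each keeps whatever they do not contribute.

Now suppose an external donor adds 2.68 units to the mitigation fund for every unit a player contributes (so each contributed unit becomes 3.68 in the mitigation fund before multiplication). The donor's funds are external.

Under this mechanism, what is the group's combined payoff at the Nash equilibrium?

563.04 billion dollars

Under the mechanism each unit contributed yields 1.7 × 3.68 / 6 = 1.0427 back to its contributor per unit of net cost, which exceeds 1, making full contribution the dominant choice for everyone.
At the Nash equilibrium everyone contributes 15. Group total payoff = 1.7 × 3.68 × 90 = 563.04.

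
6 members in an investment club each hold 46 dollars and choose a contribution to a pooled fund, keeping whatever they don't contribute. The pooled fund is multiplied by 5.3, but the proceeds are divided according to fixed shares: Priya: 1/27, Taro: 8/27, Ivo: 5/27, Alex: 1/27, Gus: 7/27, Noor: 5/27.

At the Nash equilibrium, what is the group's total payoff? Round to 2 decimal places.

671.60 dollars

Player j's private return per contributed unit is 5.3 × (j's share). Contributing is weakly dominant for j when that share is at least 1/5.3 = 0.1887, and contributing 0 is dominant otherwise.
Taro and Gus clear that bar, contributing 46 each; the remaining 4 contribute 0. Total contributed: 92.
The pooled fund pays out 5.3 × 92 = 487.60 in total (split across the unequal shares, but the aggregate is all that matters for the group sum).
The 4 free-riders keep 46 each, adding 184. Group total = 184 + 487.60 = 671.60.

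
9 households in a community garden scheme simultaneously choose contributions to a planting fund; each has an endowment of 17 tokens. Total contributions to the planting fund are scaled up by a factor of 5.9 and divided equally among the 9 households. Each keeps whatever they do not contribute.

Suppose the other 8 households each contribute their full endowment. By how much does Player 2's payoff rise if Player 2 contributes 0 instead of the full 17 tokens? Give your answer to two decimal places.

5.86 tokens

Switching from a contribution of 17 to 0 lets Player 2 keep an extra 17 tokens, but lowers the planting fund by 17, which costs Player 2 their own share of that drop: 5.9/9 × 17 = 11.14.
Net gain = 17 − 11.14 = 5.86. The private return per contributed unit (0.6556) is below 1, so free-riding is indeed the best response regardless of what the others do.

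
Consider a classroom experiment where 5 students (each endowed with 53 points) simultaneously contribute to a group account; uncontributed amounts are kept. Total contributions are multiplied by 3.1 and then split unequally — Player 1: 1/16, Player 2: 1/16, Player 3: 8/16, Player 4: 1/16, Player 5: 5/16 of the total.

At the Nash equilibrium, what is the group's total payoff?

Each unit j contributes comes back to j as 3.1 × (j's share), so j prefers to contribute only if that share exceeds 1/3.1 = 0.3226; otherwise keeping the unit dominates.
The only share above 0.3226 is Player 3's 8/16, contributing 53; the remaining 4 contribute 0. Total contributed: 53.
The group account pays out 3.1 × 53 = 164.30 in total (split across the unequal shares, but the aggregate is all that matters for the group sum).
The 4 free-riders keep 53 each, adding 212. Group total = 212 + 164.30 = 376.30.

376.30 points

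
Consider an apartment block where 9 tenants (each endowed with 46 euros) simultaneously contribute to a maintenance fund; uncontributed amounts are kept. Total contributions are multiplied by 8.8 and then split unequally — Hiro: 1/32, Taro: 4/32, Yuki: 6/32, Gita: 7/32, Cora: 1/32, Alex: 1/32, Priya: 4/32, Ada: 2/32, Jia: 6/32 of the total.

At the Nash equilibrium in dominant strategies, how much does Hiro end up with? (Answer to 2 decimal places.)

Each unit j contributes comes back to j as 8.8 × (j's share), so j prefers to contribute only if that share exceeds 1/8.8 = 0.1136; otherwise keeping the unit dominates.
Taro, Yuki, Gita, Priya and Jia are above the threshold, contributing 46 each; the remaining 4 contribute 0. Total contributed: 230.
Hiro keeps 46 and receives 8.8 × 230 × 1/32 = 63.25 from the maintenance fund, for a payoff of 109.25.

109.25 euros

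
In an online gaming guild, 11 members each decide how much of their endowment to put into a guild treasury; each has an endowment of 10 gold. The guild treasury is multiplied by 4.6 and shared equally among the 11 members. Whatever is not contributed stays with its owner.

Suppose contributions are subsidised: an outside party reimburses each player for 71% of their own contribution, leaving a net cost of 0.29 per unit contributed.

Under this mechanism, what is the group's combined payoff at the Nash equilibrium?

With the mechanism, a contributed unit returns (4.6/11) / 0.29 = 1.4420 per unit of net cost to the contributor — now above 1 — so contributing fully is weakly dominant for every player.
So the Nash equilibrium is full contribution by all 11; the group earns 11 × (10 × 0.71 + 4.6 × 10) = 584.10.

584.10 gold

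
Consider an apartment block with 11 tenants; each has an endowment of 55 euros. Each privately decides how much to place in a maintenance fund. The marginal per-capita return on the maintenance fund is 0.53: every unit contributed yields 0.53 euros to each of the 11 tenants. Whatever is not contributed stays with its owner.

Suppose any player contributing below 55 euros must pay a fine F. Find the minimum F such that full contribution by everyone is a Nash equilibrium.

25.85 euros

Given the others contribute fully, the best deviation is to contribute 0 (any partial contribution still incurs the fine and gives up units whose private return 0.53 is below 1).
Deviating from 55 to 0 saves 55 euros but forfeits the deviator's share of the drop in the maintenance fund: 0.53 × 55 = 29.15.
So the deviation gain is 55 − 29.15 = 25.85, and the fine must be at least 25.85 euros to wipe it out.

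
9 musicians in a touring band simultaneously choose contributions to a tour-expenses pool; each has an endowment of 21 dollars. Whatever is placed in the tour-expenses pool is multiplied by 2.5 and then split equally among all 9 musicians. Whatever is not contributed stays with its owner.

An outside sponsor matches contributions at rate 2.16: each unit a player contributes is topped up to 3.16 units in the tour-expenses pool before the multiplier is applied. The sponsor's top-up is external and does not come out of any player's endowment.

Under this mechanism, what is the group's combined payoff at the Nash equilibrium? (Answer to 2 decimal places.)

189.00 dollars

The effective private return is 2.5 × 3.16 / 9 = 0.8778, which is still under 1, so the mechanism doesn't change anyone's dominant strategy: zero contribution.
At the Nash equilibrium no one contributes; group total payoff = 9 × 21 = 189.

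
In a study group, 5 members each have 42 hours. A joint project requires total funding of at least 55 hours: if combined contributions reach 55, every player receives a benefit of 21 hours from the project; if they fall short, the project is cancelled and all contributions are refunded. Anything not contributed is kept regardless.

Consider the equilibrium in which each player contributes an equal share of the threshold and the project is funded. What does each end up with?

Equal share of the threshold: 55/5 = 11.
At this profile no one gains by cutting their contribution: any cut drops the total below 55, the project is cancelled, contributions are refunded, and the deviator ends with 42, which is less than 42 − 11 + 21 = 52. Contributing more than 11 just wastes the excess. So contributing exactly 11 is a best response.
Each player's payoff: 42 − 11 + 21 = 52.

52 hours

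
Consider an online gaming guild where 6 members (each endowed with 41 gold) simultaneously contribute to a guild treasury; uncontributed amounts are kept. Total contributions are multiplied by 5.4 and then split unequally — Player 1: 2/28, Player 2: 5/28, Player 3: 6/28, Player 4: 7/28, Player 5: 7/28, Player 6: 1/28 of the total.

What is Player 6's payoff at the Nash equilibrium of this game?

64.72 gold

Each unit j contributes comes back to j as 5.4 × (j's share), so j prefers to contribute only if that share exceeds 1/5.4 = 0.1852; otherwise keeping the unit dominates.
The shares above 0.1852 belong to Player 3, Player 4 and Player 5, contributing 41 each; the remaining 3 contribute 0. Total contributed: 123.
Player 6 keeps 41 and receives 5.4 × 123 × 1/28 = 23.72 from the guild treasury, for a payoff of 64.72.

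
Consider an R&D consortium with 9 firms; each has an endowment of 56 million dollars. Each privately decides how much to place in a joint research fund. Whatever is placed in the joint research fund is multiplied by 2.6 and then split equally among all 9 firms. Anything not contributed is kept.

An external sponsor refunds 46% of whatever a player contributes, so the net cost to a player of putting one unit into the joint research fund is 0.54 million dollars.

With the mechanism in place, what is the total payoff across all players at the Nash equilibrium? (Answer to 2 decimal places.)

With the mechanism, a contributed unit returns (2.6/9) / 0.54 = 0.5350 per unit of net cost — still below 1 — so contributing 0 remains dominant for every player.
At the Nash equilibrium no one contributes; group total payoff = 9 × 56 = 504.

504.00 million dollars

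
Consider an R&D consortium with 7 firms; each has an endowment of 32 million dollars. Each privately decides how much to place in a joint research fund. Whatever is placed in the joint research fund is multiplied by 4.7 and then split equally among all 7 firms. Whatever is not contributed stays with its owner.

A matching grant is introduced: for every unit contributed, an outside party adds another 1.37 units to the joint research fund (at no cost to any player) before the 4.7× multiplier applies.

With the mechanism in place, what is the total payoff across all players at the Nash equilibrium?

Under the mechanism each unit contributed yields 4.7 × 2.37 / 7 = 1.5913 back to its contributor per unit of net cost, which exceeds 1, making full contribution the dominant choice for everyone.
So the Nash equilibrium is full contribution by all 7; the group earns 4.7 × 2.37 × 224 = 2495.14.

2495.14 million dollars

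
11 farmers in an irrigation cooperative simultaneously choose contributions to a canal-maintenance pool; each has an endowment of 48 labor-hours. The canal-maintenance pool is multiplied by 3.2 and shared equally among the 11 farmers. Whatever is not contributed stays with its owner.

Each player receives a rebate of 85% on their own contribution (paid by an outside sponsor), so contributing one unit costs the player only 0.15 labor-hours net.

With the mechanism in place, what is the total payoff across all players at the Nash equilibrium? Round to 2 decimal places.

2138.40 labor-hours

Under the mechanism each unit contributed yields (3.2/11) / 0.15 = 1.9394 back to its contributor per unit of net cost, which exceeds 1, making full contribution the dominant choice for everyone.
At the Nash equilibrium everyone contributes 48. Group total payoff = 11 × (48 × 0.85 + 3.2 × 48) = 2138.40.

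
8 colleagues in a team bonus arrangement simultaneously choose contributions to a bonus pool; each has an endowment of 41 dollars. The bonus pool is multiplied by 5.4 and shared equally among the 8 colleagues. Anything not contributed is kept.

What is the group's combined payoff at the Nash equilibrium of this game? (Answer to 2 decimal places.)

Each contributed unit returns 5.4/8 = 0.6750 to its contributor — below 1 — so contributing 0 is dominant for every player. At the Nash equilibrium everyone keeps their 41, and the group total is 8 × 41 = 328.

328.00 dollars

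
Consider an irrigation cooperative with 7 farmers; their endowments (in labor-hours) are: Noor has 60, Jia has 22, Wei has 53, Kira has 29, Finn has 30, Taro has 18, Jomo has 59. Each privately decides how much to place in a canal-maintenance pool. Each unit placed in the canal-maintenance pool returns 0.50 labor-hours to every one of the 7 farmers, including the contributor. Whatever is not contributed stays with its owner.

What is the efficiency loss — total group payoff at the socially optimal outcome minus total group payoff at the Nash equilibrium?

677.50 labor-hours

The private return per contributed unit is 0.50 < 1 for everyone, so the Nash equilibrium is zero contribution and the group total is Σ E_j = 60 + 22 + 53 + 29 + 30 + 18 + 59 = 271.
Each contributed unit returns 3.500 to the group, so the social optimum is full contribution by everyone: group total = 3.500 × 271 = 948.50.
Efficiency loss = (3.500 − 1) × 271 = 677.50.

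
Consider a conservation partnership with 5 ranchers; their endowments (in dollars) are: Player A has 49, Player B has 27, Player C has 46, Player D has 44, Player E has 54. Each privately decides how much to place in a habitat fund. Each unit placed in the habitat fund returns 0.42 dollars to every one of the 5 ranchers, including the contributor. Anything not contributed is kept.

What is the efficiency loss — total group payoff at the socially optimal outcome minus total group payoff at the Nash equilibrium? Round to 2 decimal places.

242.00 dollars

The private return per contributed unit is 0.42 < 1 for everyone, so the Nash equilibrium is zero contribution and the group total is Σ E_j = 49 + 27 + 46 + 44 + 54 = 220.
Each contributed unit returns 2.100 to the group, so the social optimum is full contribution by everyone: group total = 2.100 × 220 = 462.00.
Efficiency loss = (2.100 − 1) × 220 = 242.00.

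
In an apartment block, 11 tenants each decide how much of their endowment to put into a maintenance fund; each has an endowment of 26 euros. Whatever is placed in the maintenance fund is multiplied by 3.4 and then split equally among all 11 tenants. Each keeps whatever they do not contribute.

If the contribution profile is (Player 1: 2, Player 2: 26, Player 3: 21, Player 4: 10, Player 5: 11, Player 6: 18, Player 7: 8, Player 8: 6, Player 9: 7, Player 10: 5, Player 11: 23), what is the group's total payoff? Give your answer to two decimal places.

Total contributed: 2 + 26 + 21 + 10 + 11 + 18 + 8 + 6 + 7 + 5 + 23 = 137; total kept: 11 × 26 − 137 = 149.
The maintenance fund pays out 3.4 × 137 = 465.80 in aggregate.
Group total = 149 + 465.80 = 614.80.

614.80 euros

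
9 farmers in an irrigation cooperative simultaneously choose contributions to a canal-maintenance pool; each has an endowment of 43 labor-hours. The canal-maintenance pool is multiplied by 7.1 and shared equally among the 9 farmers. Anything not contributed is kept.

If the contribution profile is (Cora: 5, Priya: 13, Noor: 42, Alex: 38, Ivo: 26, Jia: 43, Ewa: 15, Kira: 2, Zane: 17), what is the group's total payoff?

1613.10 labor-hours

Total contributed: 5 + 13 + 42 + 38 + 26 + 43 + 15 + 2 + 17 = 201; total kept: 9 × 43 − 201 = 186.
The canal-maintenance pool pays out 7.1 × 201 = 1427.10 in aggregate.
Group total = 186 + 1427.10 = 1613.10.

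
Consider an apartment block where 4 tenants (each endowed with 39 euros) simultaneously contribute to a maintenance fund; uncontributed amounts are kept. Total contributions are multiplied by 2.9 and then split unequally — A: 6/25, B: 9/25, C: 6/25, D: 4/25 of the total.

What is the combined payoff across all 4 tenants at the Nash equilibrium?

230.10 euros

A player with share s gets back 2.9·s per unit contributed, so full contribution is dominant for anyone with s > 1/2.9 = 0.3448 and zero contribution is dominant for anyone below.
Only B (9/25) clears that bar, contributing 39; the remaining 3 contribute 0. Total contributed: 39.
The maintenance fund pays out 2.9 × 39 = 113.10 in total (split across the unequal shares, but the aggregate is all that matters for the group sum).
The 3 free-riders keep 39 each, adding 117. Group total = 117 + 113.10 = 230.10.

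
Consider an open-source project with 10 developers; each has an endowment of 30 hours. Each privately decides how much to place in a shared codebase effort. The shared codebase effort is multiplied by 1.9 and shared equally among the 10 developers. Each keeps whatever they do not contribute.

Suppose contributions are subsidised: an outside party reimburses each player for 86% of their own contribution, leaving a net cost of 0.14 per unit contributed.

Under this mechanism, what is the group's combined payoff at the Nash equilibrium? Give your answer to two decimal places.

828.00 hours

Under the mechanism each unit contributed yields (1.9/10) / 0.14 = 1.3571 back to its contributor per unit of net cost, which exceeds 1, making full contribution the dominant choice for everyone.
At the Nash equilibrium everyone contributes 30. Group total payoff = 10 × (30 × 0.86 + 1.9 × 30) = 828.00.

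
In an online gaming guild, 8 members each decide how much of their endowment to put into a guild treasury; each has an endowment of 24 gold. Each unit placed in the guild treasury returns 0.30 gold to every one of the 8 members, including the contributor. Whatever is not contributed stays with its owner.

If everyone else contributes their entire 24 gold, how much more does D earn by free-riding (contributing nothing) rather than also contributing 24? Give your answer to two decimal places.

Switching from a contribution of 24 to 0 lets D keep an extra 24 gold, but lowers the guild treasury by 24, which costs D their own share of that drop: 0.30 × 24 = 7.20.
Net gain = 24 − 7.20 = 16.80. The private return per contributed unit (0.30) is below 1, so free-riding is indeed the best response regardless of what the others do.

16.80 gold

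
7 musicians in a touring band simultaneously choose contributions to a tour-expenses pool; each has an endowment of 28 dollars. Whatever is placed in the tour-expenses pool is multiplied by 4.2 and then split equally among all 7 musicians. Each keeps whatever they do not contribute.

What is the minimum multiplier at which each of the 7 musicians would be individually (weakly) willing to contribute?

A contributed unit returns (multiplier)/7 to its contributor.
This reaches 1 exactly when the multiplier is 7.

7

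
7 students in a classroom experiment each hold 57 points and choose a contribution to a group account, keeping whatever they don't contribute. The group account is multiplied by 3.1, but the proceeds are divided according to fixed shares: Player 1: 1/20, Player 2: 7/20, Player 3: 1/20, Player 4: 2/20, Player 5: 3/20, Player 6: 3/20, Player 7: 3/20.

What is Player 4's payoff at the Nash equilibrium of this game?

74.67 points

For player j, contributing a unit is worthwhile iff 3.1 × (j's share) ≥ 1, i.e. iff j's share is at least 0.3226.
Only Player 2 (7/20) clears that bar, contributing 57; the remaining 6 contribute 0. Total contributed: 57.
Player 4 keeps 57 and receives 3.1 × 57 × 2/20 = 17.67 from the group account, for a payoff of 74.67.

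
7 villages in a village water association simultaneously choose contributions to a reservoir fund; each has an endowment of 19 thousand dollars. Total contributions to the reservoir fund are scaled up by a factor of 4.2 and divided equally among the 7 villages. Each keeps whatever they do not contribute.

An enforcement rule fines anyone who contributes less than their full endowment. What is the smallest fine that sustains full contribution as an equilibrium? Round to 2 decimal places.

Given the others contribute fully, the best deviation is to contribute 0 (any partial contribution still incurs the fine and gives up units whose private return 0.6000 is below 1).
Deviating from 19 to 0 saves 19 thousand dollars but forfeits the deviator's share of the drop in the reservoir fund: 4.2/7 × 19 = 11.40.
So the deviation gain is 19 − 11.40 = 7.60, and the fine must be at least 7.60 thousand dollars to wipe it out.

7.60 thousand dollars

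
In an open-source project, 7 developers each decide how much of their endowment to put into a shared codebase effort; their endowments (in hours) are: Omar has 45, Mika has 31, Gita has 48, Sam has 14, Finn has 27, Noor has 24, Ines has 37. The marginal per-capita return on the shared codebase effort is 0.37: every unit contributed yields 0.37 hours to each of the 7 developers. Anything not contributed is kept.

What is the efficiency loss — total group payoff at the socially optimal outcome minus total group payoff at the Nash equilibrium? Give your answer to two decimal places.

359.34 hours

The private return per contributed unit is 0.37 < 1 for everyone, so the Nash equilibrium is zero contribution and the group total is Σ E_j = 45 + 31 + 48 + 14 + 27 + 24 + 37 = 226.
Each contributed unit returns 2.590 to the group, so the social optimum is full contribution by everyone: group total = 2.590 × 226 = 585.34.
Efficiency loss = (2.590 − 1) × 226 = 359.34.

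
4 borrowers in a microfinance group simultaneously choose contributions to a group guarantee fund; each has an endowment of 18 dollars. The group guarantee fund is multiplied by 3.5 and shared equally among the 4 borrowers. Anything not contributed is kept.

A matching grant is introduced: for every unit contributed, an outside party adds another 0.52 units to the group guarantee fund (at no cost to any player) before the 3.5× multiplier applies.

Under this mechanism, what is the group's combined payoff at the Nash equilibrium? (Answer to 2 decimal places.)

383.04 dollars

The effective private return per unit is now 3.5 × 1.52 / 4 = 1.3300 > 1, so every player's dominant strategy flips to full contribution.
At the Nash equilibrium everyone contributes 18. Group total payoff = 3.5 × 1.52 × 72 = 383.04.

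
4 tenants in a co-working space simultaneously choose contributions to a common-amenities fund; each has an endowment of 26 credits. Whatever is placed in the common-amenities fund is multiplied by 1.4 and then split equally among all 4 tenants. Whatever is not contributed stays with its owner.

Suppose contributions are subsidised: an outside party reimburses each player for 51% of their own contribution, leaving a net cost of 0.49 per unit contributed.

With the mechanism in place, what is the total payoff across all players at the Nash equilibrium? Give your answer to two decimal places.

The effective private return is (1.4/4) / 0.49 = 0.7143, which is still under 1, so the mechanism doesn't change anyone's dominant strategy: zero contribution.
Everyone keeps their endowment and the group total is 4 × 26 = 104.

104.00 credits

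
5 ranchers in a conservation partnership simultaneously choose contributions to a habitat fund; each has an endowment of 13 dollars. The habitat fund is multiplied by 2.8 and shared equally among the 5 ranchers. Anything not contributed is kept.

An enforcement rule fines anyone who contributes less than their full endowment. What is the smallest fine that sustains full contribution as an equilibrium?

5.72 dollars

Given the others contribute fully, the best deviation is to contribute 0 (any partial contribution still incurs the fine and gives up units whose private return 0.5600 is below 1).
Deviating from 13 to 0 saves 13 dollars but forfeits the deviator's share of the drop in the habitat fund: 2.8/5 × 13 = 7.28.
So the deviation gain is 13 − 7.28 = 5.72, and the fine must be at least 5.72 dollars to wipe it out.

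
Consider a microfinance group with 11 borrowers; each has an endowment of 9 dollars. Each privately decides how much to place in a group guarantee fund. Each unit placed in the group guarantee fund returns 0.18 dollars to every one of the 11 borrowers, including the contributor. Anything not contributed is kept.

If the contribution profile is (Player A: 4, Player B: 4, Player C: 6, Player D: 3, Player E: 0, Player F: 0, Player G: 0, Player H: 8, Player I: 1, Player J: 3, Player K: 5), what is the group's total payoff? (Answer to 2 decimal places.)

Total contributed: 4 + 4 + 6 + 3 + 0 + 0 + 0 + 8 + 1 + 3 + 5 = 34; total kept: 11 × 9 − 34 = 65.
The group guarantee fund pays out 0.18 × 11 × 34 = 67.32 in aggregate.
Group total = 65 + 67.32 = 132.32.

132.32 dollars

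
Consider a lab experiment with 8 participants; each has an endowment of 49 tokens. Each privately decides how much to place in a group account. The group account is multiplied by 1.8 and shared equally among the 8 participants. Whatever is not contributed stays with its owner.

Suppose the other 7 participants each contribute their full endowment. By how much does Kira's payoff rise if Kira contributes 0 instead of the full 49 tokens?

Switching from a contribution of 49 to 0 lets Kira keep an extra 49 tokens, but lowers the group account by 49, which costs Kira their own share of that drop: 1.8/8 × 49 = 11.02.
Net gain = 49 − 11.02 = 37.98. The private return per contributed unit (0.2250) is below 1, so free-riding is indeed the best response regardless of what the others do.

37.98 tokens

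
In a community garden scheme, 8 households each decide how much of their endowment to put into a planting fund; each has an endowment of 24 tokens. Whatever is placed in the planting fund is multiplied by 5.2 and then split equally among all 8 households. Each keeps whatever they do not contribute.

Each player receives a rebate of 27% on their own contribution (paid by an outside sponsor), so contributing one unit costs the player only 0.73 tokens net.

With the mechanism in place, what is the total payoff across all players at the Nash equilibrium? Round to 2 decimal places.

192.00 tokens

Even with the mechanism, each unit contributed returns only (5.2/8) / 0.73 = 0.8904 per unit of net cost, so contributing nothing is still dominant.
Everyone keeps their endowment and the group total is 8 × 24 = 192.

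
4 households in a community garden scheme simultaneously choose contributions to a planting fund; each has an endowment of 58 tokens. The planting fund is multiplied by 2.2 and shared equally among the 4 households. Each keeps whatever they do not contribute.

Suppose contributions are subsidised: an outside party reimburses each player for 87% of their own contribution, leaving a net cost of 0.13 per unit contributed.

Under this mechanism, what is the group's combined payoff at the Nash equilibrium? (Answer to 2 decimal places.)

With the mechanism, a contributed unit returns (2.2/4) / 0.13 = 4.2308 per unit of net cost to the contributor — now above 1 — so contributing fully is weakly dominant for every player.
So the Nash equilibrium is full contribution by all 4; the group earns 4 × (58 × 0.87 + 2.2 × 58) = 712.24.

712.24 tokens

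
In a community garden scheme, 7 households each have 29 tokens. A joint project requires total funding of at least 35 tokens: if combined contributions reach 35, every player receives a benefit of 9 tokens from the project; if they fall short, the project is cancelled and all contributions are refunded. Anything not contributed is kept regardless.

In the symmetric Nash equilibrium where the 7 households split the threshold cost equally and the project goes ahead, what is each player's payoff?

Equal share of the threshold: 35/7 = 5.
At this profile no one gains by cutting their contribution: any cut drops the total below 35, the project is cancelled, contributions are refunded, and the deviator ends with 29, which is less than 29 − 5 + 9 = 33. Contributing more than 5 just wastes the excess. So contributing exactly 5 is a best response.
Each player's payoff: 29 − 5 + 9 = 33.

33 tokens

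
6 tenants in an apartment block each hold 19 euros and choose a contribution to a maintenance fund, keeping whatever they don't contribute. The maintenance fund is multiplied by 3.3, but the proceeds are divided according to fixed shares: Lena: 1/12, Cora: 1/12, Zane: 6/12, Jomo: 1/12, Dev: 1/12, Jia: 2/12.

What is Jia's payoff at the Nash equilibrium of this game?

29.45 euros

For player j, contributing a unit is worthwhile iff 3.3 × (j's share) ≥ 1, i.e. iff j's share is at least 0.3030.
Only Zane (6/12) clears that bar, contributing 19; the remaining 5 contribute 0. Total contributed: 19.
Jia keeps 19 and receives 3.3 × 19 × 2/12 = 10.45 from the maintenance fund, for a payoff of 29.45.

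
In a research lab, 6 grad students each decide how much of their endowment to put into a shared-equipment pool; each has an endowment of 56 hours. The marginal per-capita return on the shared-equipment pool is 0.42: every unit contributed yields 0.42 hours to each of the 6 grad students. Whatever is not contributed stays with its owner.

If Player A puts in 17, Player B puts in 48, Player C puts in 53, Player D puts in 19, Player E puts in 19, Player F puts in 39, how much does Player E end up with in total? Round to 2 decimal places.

Total contributed: 17 + 48 + 53 + 19 + 19 + 39 = 195.
Each receives 0.42 × 195 = 81.90 from the shared-equipment pool.
Player E keeps 56 − 19 = 37, so Player E's payoff is 37 + 81.90 = 118.90.

118.90 hours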